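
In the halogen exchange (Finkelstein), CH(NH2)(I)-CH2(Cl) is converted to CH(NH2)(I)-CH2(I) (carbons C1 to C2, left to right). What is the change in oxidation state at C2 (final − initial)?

Before: C2 has 1 bond to C, 2 bonds to H, 1 bond to Cl → oxidation state -1.
After: C2 has 1 bond to C, 2 bonds to H, 1 bond to I → oxidation state -1.
Δ = -1 − (-1) = 0, so no net redox change at C2.

0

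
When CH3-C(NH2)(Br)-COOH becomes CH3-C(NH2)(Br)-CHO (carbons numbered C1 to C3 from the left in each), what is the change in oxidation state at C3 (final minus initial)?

Before: C3 has 1 bond to C, 3 bonds to O → oxidation state +3.
After: C3 has 1 bond to C, 1 bond to H, 2 bonds to O → oxidation state +1.
Δ = +1 − (+3) = -2, so this is a reduction at C3.

-2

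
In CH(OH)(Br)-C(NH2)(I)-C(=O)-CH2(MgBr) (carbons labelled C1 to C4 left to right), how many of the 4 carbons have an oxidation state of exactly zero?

Tallying each carbon's bonds:
C1: 1C, 1H, 1O, 1Br → 0 − 1 + 1 + 1 = +1
C2: 2C, 1N, 1I → 0 + 1 + 1 = +2
C3: 2C, 2O → 0 + 2 = +2
C4: 1C, 2H, 1Mg → 0 − 2 − 1 = -3
0 carbons meet the condition.

0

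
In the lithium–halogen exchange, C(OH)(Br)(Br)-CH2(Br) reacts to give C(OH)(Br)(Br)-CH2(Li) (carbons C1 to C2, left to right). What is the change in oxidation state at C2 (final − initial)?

-2

Before: C2 has 1 bond to C, 2 bonds to H, 1 bond to Br → oxidation state -1.
After: C2 has 1 bond to C, 2 bonds to H, 1 bond to Li → oxidation state -3.
Δ = -3 − (-1) = -2, so this is a reduction at C2.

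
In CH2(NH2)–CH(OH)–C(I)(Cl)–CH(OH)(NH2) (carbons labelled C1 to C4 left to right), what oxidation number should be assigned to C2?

C2 has one bond to C (0), one bond to C (0), one bond to H (-1), one bond to O (+1).
Oxidation state = 0 + 0 − 1 + 1 = 0.

0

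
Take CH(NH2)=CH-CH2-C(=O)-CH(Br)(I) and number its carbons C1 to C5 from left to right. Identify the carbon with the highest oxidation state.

Tallying each carbon's bonds:
C1: 2C, 1H, 1N → 0 − 1 + 1 = 0
C2: 3C, 1H → 0 − 1 = -1
C3: 2C, 2H → 0 − 2 = -2
C4: 2C, 2O → 0 + 2 = +2
C5: 1C, 1H, 1Br, 1I → 0 − 1 + 1 + 1 = +1
The most oxidised carbon is C4 at +2.

C4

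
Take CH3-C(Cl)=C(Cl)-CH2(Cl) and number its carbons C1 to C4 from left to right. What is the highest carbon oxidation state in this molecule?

Each bond to a more electronegative atom (O, N, halogen) counts +1, each bond to a less electronegative atom (H, metal, B, Si) counts −1, and each C–C bond counts 0. Tallying each carbon:
C1: 1C, 3H → 0 − 3 = -3
C2: 3C, 1Cl → 0 + 1 = +1
C3: 3C, 1Cl → 0 + 1 = +1
C4: 1C, 2H, 1Cl → 0 − 2 + 1 = -1
The highest value is +1.

+1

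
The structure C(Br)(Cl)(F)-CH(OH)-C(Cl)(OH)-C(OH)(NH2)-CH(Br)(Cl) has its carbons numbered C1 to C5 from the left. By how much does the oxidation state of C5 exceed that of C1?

C5: 1C, 1H, 1Cl, 1Br → 0 − 1 + 1 + 1 = +1
C1: 1C, 1F, 1Cl, 1Br → 0 + 1 + 1 + 1 = +3
Difference: +1 − (+3) = -2.

-2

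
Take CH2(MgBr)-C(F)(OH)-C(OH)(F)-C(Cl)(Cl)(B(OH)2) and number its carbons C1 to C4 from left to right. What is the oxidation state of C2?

+2

C2 has one bond to C (0), one bond to C (0), one bond to F (+1), one bond to O (+1).
Oxidation state = 0 + 0 + 1 + 1 = +2.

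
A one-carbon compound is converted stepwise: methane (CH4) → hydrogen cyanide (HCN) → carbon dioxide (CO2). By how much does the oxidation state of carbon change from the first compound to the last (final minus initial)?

Carbon oxidation states along the series — methane: -4, hydrogen cyanide: +2, carbon dioxide: +4.
Net change = +4 − (-4) = +8.

+8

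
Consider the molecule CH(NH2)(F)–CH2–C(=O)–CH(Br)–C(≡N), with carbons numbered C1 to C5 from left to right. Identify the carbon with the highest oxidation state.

C5

Tallying each carbon's bonds:
C1: 1C, 1H, 1N, 1F → 0 − 1 + 1 + 1 = +1
C2: 2C, 2H → 0 − 2 = -2
C3: 2C, 2O → 0 + 2 = +2
C4: 2C, 1H, 1Br → 0 − 1 + 1 = 0
C5: 1C, 3N → 0 + 3 = +3
The most oxidised carbon is C5 at +3.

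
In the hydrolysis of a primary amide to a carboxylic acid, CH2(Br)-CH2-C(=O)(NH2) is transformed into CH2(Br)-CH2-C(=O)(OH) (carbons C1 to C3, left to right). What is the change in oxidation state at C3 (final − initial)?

0

Before: C3 has 1 bond to C, 2 bonds to O, 1 bond to N → oxidation state +3.
After: C3 has 1 bond to C, 3 bonds to O → oxidation state +3.
Δ = +3 − (+3) = 0, so no net redox change at C3.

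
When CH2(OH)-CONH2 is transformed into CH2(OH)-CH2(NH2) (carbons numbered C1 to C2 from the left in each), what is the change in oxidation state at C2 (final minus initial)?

Before: C2 has 1 bond to C, 2 bonds to O, 1 bond to N → oxidation state +3.
After: C2 has 1 bond to C, 2 bonds to H, 1 bond to N → oxidation state -1.
Δ = -1 − (+3) = -4, so this is a reduction at C2.

-4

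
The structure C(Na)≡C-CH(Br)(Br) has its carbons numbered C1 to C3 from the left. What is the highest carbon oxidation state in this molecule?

Tallying each carbon's bonds:
C1: 3C, 1Na → 0 − 1 = -1
C2: 4C → 0 = 0
C3: 1C, 1H, 2Br → 0 − 1 + 2 = +1
The highest value is +1.

+1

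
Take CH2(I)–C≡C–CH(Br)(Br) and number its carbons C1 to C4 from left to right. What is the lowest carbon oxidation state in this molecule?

-1

Bonds to more-electronegative neighbours contribute +1 each, bonds to H or metals contribute −1 each, and C–C bonds contribute 0. Tallying each carbon:
C1: 1C, 2H, 1I → 0 − 2 + 1 = -1
C2: 4C → 0 = 0
C3: 4C → 0 = 0
C4: 1C, 1H, 2Br → 0 − 1 + 2 = +1
The lowest value is -1.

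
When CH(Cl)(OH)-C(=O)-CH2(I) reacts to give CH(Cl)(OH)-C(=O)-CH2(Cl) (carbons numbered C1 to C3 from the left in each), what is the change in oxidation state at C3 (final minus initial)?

0

Before: C3 has 1 bond to C, 2 bonds to H, 1 bond to I → oxidation state -1.
After: C3 has 1 bond to C, 2 bonds to H, 1 bond to Cl → oxidation state -1.
Δ = -1 − (-1) = 0, so no net redox change at C3.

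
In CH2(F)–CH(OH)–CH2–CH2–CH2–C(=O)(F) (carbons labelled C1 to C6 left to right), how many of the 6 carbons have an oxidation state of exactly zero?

1

Bonds to more-electronegative neighbours contribute +1 each, bonds to H or metals contribute −1 each, and C–C bonds contribute 0. Tallying each carbon:
C1: 1C, 2H, 1F → 0 − 2 + 1 = -1
C2: 2C, 1H, 1O → 0 − 1 + 1 = 0
C3: 2C, 2H → 0 − 2 = -2
C4: 2C, 2H → 0 − 2 = -2
C5: 2C, 2H → 0 − 2 = -2
C6: 1C, 2O, 1F → 0 + 2 + 1 = +3
1 carbon (C2) meets the condition.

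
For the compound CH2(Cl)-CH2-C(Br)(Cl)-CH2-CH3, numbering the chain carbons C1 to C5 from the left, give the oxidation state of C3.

Count +1 for every bond to an atom more electronegative than carbon and −1 for every bond to one less electronegative; C–C bonds are 0.
C3 has one bond to C (0), one bond to C (0), one bond to Br (+1), one bond to Cl (+1).
Oxidation state = 0 + 0 + 1 + 1 = +2.

+2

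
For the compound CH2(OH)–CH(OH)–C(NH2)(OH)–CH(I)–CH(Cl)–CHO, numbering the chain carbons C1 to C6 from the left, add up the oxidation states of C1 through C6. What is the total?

+2

Count +1 for every bond to an atom more electronegative than carbon and −1 for every bond to one less electronegative; C–C bonds are 0. Tallying each carbon:
C1: 1C, 2H, 1O → 0 − 2 + 1 = -1
C2: 2C, 1H, 1O → 0 − 1 + 1 = 0
C3: 2C, 1O, 1N → 0 + 1 + 1 = +2
C4: 2C, 1H, 1I → 0 − 1 + 1 = 0
C5: 2C, 1H, 1Cl → 0 − 1 + 1 = 0
C6: 1C, 1H, 2O → 0 − 1 + 2 = +1
Sum = -1 + 0 + 2 + 0 + 0 + 1 = +2.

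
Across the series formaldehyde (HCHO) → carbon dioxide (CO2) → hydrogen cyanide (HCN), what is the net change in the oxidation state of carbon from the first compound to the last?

Carbon oxidation states along the series — formaldehyde: 0, carbon dioxide: +4, hydrogen cyanide: +2.
Net change = +2 − (0) = +2.

+2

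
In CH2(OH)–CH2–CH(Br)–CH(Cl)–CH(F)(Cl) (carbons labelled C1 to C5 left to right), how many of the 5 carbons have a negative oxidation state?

2

Tallying each carbon's bonds:
C1: 1C, 2H, 1O → 0 − 2 + 1 = -1
C2: 2C, 2H → 0 − 2 = -2
C3: 2C, 1H, 1Br → 0 − 1 + 1 = 0
C4: 2C, 1H, 1Cl → 0 − 1 + 1 = 0
C5: 1C, 1H, 1F, 1Cl → 0 − 1 + 1 + 1 = +1
2 carbons (C1, C2) meet the condition.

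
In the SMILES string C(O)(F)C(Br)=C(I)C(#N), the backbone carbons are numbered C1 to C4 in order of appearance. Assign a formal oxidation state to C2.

Bonds to more-electronegative neighbours contribute +1 each, bonds to H or metals contribute −1 each, and C–C bonds contribute 0.
C2 has one bond to C (0), a double bond to C (2×0 = 0), one bond to Br (+1).
Oxidation state = 0 + 0 + 1 = +1.

+1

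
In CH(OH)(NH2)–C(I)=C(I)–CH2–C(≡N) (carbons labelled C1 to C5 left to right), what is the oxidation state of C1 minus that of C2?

0

C1: 1C, 1H, 1O, 1N → 0 − 1 + 1 + 1 = +1
C2: 3C, 1I → 0 + 1 = +1
Difference: +1 − (+1) = 0.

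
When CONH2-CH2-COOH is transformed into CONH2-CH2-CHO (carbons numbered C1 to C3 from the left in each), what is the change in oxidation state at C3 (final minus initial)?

-2

Before: C3 has 1 bond to C, 3 bonds to O → oxidation state +3.
After: C3 has 1 bond to C, 1 bond to H, 2 bonds to O → oxidation state +1.
Δ = +1 − (+3) = -2, so this is a reduction at C3.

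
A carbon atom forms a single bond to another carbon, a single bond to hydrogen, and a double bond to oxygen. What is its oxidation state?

Bonds to more-electronegative neighbours contribute +1 each, bonds to H or metals contribute −1 each, and C–C bonds contribute 0.
The carbon has one bond to C (0), one bond to H (-1), a double bond to O (2×+1 = +2).
Oxidation state = 0 − 1 + 2 = +1.

+1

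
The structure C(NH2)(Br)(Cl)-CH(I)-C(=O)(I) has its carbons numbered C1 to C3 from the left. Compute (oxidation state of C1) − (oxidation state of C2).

+3

C1: 1C, 1N, 1Cl, 1Br → 0 + 1 + 1 + 1 = +3
C2: 2C, 1H, 1I → 0 − 1 + 1 = 0
Difference: +3 − (0) = +3.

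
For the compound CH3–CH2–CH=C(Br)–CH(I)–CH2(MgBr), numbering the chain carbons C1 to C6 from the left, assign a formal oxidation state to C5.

0

Count +1 for every bond to an atom more electronegative than carbon and −1 for every bond to one less electronegative; C–C bonds are 0.
C5 has one bond to C (0), one bond to C (0), one bond to H (-1), one bond to I (+1).
Oxidation state = 0 + 0 − 1 + 1 = 0.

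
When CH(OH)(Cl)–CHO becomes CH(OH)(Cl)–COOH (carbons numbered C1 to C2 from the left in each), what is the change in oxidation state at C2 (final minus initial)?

+2

Before: C2 has 1 bond to C, 1 bond to H, 2 bonds to O → oxidation state +1.
After: C2 has 1 bond to C, 3 bonds to O → oxidation state +3.
Δ = +3 − (+1) = +2, so this is an oxidation at C2.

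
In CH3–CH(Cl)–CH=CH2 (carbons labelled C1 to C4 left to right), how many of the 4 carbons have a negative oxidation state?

3

Each bond to a more electronegative atom (O, N, halogen) counts +1, each bond to a less electronegative atom (H, metal, B, Si) counts −1, and each C–C bond counts 0. Tallying each carbon:
C1: 1C, 3H → 0 − 3 = -3
C2: 2C, 1H, 1Cl → 0 − 1 + 1 = 0
C3: 3C, 1H → 0 − 1 = -1
C4: 2C, 2H → 0 − 2 = -2
3 carbons (C1, C3, C4) meet the condition.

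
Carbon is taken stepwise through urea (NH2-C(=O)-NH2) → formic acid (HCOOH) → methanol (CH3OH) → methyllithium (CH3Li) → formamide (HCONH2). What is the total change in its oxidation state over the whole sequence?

-2

Carbon oxidation states along the series — urea: +4, formic acid: +2, methanol: -2, methyllithium: -4, formamide: +2.
Net change = +2 − (+4) = -2.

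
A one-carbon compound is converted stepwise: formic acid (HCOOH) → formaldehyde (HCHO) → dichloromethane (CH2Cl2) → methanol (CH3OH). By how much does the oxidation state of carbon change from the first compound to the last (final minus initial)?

Carbon oxidation states along the series — formic acid: +2, formaldehyde: 0, dichloromethane: 0, methanol: -2.
Net change = -2 − (+2) = -4.

-4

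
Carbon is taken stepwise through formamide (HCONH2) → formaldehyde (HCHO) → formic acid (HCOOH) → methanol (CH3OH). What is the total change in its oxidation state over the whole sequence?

Carbon oxidation states along the series — formamide: +2, formaldehyde: 0, formic acid: +2, methanol: -2.
Net change = -2 − (+2) = -4.

-4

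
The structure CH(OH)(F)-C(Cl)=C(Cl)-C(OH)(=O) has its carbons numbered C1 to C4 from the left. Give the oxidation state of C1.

Each bond to a more electronegative atom (O, N, halogen) counts +1, each bond to a less electronegative atom (H, metal, B, Si) counts −1, and each C–C bond counts 0.
C1 has one bond to C (0), one bond to O (+1), one bond to H (-1), one bond to F (+1).
Oxidation state = 0 + 1 − 1 + 1 = +1.

+1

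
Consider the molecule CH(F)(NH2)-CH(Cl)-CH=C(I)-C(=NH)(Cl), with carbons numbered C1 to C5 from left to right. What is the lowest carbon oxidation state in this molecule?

Tallying each carbon's bonds:
C1: 1C, 1H, 1N, 1F → 0 − 1 + 1 + 1 = +1
C2: 2C, 1H, 1Cl → 0 − 1 + 1 = 0
C3: 3C, 1H → 0 − 1 = -1
C4: 3C, 1I → 0 + 1 = +1
C5: 1C, 2N, 1Cl → 0 + 2 + 1 = +3
The lowest value is -1.

-1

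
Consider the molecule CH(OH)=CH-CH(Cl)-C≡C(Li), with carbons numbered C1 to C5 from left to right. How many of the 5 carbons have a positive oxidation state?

0

Tallying each carbon's bonds:
C1: 2C, 1H, 1O → 0 − 1 + 1 = 0
C2: 3C, 1H → 0 − 1 = -1
C3: 2C, 1H, 1Cl → 0 − 1 + 1 = 0
C4: 4C → 0 = 0
C5: 3C, 1Li → 0 − 1 = -1
0 carbons meet the condition.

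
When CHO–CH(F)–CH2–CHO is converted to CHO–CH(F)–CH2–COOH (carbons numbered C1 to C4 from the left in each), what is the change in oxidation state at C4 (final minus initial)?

+2

Before: C4 has 1 bond to C, 1 bond to H, 2 bonds to O → oxidation state +1.
After: C4 has 1 bond to C, 3 bonds to O → oxidation state +3.
Δ = +3 − (+1) = +2, so this is an oxidation at C4.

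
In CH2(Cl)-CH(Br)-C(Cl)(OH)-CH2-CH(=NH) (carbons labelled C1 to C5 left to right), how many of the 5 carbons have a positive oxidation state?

Bonds to more-electronegative neighbours contribute +1 each, bonds to H or metals contribute −1 each, and C–C bonds contribute 0. Tallying each carbon:
C1: 1C, 2H, 1Cl → 0 − 2 + 1 = -1
C2: 2C, 1H, 1Br → 0 − 1 + 1 = 0
C3: 2C, 1O, 1Cl → 0 + 1 + 1 = +2
C4: 2C, 2H → 0 − 2 = -2
C5: 1C, 1H, 2N → 0 − 1 + 2 = +1
2 carbons (C3, C5) meet the condition.

2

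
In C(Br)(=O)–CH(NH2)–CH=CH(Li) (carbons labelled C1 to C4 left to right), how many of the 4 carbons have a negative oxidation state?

2

Bonds to more-electronegative neighbours contribute +1 each, bonds to H or metals contribute −1 each, and C–C bonds contribute 0. Tallying each carbon:
C1: 1C, 2O, 1Br → 0 + 2 + 1 = +3
C2: 2C, 1H, 1N → 0 − 1 + 1 = 0
C3: 3C, 1H → 0 − 1 = -1
C4: 2C, 1H, 1Li → 0 − 1 − 1 = -2
2 carbons (C3, C4) meet the condition.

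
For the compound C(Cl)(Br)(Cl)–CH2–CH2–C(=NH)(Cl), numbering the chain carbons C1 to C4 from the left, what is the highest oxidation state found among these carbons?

Tallying each carbon's bonds:
C1: 1C, 2Cl, 1Br → 0 + 2 + 1 = +3
C2: 2C, 2H → 0 − 2 = -2
C3: 2C, 2H → 0 − 2 = -2
C4: 1C, 2N, 1Cl → 0 + 2 + 1 = +3
The highest value is +3.

+3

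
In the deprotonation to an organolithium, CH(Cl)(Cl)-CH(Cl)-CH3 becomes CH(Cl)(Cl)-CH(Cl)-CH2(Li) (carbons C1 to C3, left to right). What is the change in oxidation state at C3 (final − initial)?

0

Before: C3 has 1 bond to C, 3 bonds to H → oxidation state -3.
After: C3 has 1 bond to C, 2 bonds to H, 1 bond to Li → oxidation state -3.
Δ = -3 − (-3) = 0, so no net redox change at C3.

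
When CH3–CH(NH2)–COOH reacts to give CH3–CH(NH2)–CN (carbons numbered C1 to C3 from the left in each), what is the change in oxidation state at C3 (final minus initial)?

0

Before: C3 has 1 bond to C, 3 bonds to O → oxidation state +3.
After: C3 has 1 bond to C, 3 bonds to N → oxidation state +3.
Δ = +3 − (+3) = 0, so no net redox change at C3.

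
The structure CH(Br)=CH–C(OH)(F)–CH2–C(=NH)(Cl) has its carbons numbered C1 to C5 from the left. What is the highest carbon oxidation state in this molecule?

Each bond to a more electronegative atom (O, N, halogen) counts +1, each bond to a less electronegative atom (H, metal, B, Si) counts −1, and each C–C bond counts 0. Tallying each carbon:
C1: 2C, 1H, 1Br → 0 − 1 + 1 = 0
C2: 3C, 1H → 0 − 1 = -1
C3: 2C, 1O, 1F → 0 + 1 + 1 = +2
C4: 2C, 2H → 0 − 2 = -2
C5: 1C, 2N, 1Cl → 0 + 2 + 1 = +3
The highest value is +3.

+3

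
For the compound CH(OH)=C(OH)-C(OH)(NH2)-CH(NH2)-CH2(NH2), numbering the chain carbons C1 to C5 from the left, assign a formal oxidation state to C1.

0

Bonds to more-electronegative neighbours contribute +1 each, bonds to H or metals contribute −1 each, and C–C bonds contribute 0.
C1 has a double bond to C (2×0 = 0), one bond to O (+1), one bond to H (-1).
Oxidation state = 0 + 1 − 1 = 0.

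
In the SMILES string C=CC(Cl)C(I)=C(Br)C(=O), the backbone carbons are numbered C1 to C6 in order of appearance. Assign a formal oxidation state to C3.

Count +1 for every bond to an atom more electronegative than carbon and −1 for every bond to one less electronegative; C–C bonds are 0.
C3 has one bond to C (0), one bond to C (0), one bond to Cl (+1), one bond to H (-1).
Oxidation state = 0 + 0 + 1 − 1 = 0.

0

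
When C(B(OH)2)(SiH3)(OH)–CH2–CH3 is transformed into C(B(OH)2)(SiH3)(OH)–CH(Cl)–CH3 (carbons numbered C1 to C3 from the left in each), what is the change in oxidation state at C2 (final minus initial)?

+2

Before: C2 has 2 bonds to C, 2 bonds to H → oxidation state -2.
After: C2 has 2 bonds to C, 1 bond to H, 1 bond to Cl → oxidation state 0.
Δ = 0 − (-2) = +2, so this is an oxidation at C2.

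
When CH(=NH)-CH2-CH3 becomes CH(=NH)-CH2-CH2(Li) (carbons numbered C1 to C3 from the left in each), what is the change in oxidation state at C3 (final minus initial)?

Before: C3 has 1 bond to C, 3 bonds to H → oxidation state -3.
After: C3 has 1 bond to C, 2 bonds to H, 1 bond to Li → oxidation state -3.
Δ = -3 − (-3) = 0, so no net redox change at C3.

0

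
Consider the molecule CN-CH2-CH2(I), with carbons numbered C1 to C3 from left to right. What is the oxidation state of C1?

+3

C1 has one bond to C (0), a triple bond to N (3×+1 = +3).
Oxidation state = 0 + 3 = +3.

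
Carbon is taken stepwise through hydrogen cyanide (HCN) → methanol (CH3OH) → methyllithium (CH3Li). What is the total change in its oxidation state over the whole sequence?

Carbon oxidation states along the series — hydrogen cyanide: +2, methanol: -2, methyllithium: -4.
Net change = -4 − (+2) = -6.

-6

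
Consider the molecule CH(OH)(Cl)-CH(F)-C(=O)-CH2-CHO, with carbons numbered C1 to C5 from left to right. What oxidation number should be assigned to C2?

0

Count +1 for every bond to an atom more electronegative than carbon and −1 for every bond to one less electronegative; C–C bonds are 0.
C2 has one bond to C (0), one bond to C (0), one bond to F (+1), one bond to H (-1).
Oxidation state = 0 + 0 + 1 − 1 = 0.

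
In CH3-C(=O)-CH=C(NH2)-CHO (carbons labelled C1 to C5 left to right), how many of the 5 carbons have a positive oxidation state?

Tallying each carbon's bonds:
C1: 1C, 3H → 0 − 3 = -3
C2: 2C, 2O → 0 + 2 = +2
C3: 3C, 1H → 0 − 1 = -1
C4: 3C, 1N → 0 + 1 = +1
C5: 1C, 1H, 2O → 0 − 1 + 2 = +1
3 carbons (C2, C4, C5) meet the condition.

3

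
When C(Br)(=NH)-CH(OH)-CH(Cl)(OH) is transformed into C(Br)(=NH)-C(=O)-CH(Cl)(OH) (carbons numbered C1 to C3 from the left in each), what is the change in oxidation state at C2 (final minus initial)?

+2

Before: C2 has 2 bonds to C, 1 bond to H, 1 bond to O → oxidation state 0.
After: C2 has 2 bonds to C, 2 bonds to O → oxidation state +2.
Δ = +2 − (0) = +2, so this is an oxidation at C2.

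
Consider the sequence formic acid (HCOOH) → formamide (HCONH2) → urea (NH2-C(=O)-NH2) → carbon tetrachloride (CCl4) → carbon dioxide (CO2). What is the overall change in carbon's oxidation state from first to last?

Carbon oxidation states along the series — formic acid: +2, formamide: +2, urea: +4, carbon tetrachloride: +4, carbon dioxide: +4.
Net change = +4 − (+2) = +2.

+2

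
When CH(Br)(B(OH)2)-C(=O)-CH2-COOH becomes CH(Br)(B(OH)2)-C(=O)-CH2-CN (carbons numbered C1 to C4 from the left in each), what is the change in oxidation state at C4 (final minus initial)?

0

Before: C4 has 1 bond to C, 3 bonds to O → oxidation state +3.
After: C4 has 1 bond to C, 3 bonds to N → oxidation state +3.
Δ = +3 − (+3) = 0, so no net redox change at C4.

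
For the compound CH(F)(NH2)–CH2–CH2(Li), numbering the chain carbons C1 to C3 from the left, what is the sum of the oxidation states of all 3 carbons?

-4

Each bond to a more electronegative atom (O, N, halogen) counts +1, each bond to a less electronegative atom (H, metal, B, Si) counts −1, and each C–C bond counts 0. Tallying each carbon:
C1: 1C, 1H, 1N, 1F → 0 − 1 + 1 + 1 = +1
C2: 2C, 2H → 0 − 2 = -2
C3: 1C, 2H, 1Li → 0 − 2 − 1 = -3
Sum = +1 − 2 − 3 = -4.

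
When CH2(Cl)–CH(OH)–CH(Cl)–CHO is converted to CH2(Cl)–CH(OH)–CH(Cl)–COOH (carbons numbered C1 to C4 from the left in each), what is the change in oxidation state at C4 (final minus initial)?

+2

Before: C4 has 1 bond to C, 1 bond to H, 2 bonds to O → oxidation state +1.
After: C4 has 1 bond to C, 3 bonds to O → oxidation state +3.
Δ = +3 − (+1) = +2, so this is an oxidation at C4.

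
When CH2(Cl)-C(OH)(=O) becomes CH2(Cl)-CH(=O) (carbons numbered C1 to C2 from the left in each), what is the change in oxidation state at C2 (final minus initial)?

Before: C2 has 1 bond to C, 3 bonds to O → oxidation state +3.
After: C2 has 1 bond to C, 1 bond to H, 2 bonds to O → oxidation state +1.
Δ = +1 − (+3) = -2, so this is a reduction at C2.

-2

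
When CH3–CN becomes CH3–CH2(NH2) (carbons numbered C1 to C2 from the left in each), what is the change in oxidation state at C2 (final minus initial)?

-4

Before: C2 has 1 bond to C, 3 bonds to N → oxidation state +3.
After: C2 has 1 bond to C, 2 bonds to H, 1 bond to N → oxidation state -1.
Δ = -1 − (+3) = -4, so this is a reduction at C2.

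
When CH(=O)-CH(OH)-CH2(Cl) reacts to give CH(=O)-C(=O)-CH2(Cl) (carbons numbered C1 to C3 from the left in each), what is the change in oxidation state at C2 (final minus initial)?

+2

Before: C2 has 2 bonds to C, 1 bond to H, 1 bond to O → oxidation state 0.
After: C2 has 2 bonds to C, 2 bonds to O → oxidation state +2.
Δ = +2 − (0) = +2, so this is an oxidation at C2.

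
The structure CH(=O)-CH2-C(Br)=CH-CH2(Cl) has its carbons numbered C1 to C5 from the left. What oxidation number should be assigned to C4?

-1

Count +1 for every bond to an atom more electronegative than carbon and −1 for every bond to one less electronegative; C–C bonds are 0.
C4 has a double bond to C (2×0 = 0), one bond to C (0), one bond to H (-1).
Oxidation state = 0 + 0 − 1 = -1.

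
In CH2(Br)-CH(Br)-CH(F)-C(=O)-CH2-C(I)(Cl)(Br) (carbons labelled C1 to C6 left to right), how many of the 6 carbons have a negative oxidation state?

2

Tallying each carbon's bonds:
C1: 1C, 2H, 1Br → 0 − 2 + 1 = -1
C2: 2C, 1H, 1Br → 0 − 1 + 1 = 0
C3: 2C, 1H, 1F → 0 − 1 + 1 = 0
C4: 2C, 2O → 0 + 2 = +2
C5: 2C, 2H → 0 − 2 = -2
C6: 1C, 1Cl, 1Br, 1I → 0 + 1 + 1 + 1 = +3
2 carbons (C1, C5) meet the condition.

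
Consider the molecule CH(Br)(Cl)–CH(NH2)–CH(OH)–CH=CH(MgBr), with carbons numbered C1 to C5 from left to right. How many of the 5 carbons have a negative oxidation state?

2

Tallying each carbon's bonds:
C1: 1C, 1H, 1Cl, 1Br → 0 − 1 + 1 + 1 = +1
C2: 2C, 1H, 1N → 0 − 1 + 1 = 0
C3: 2C, 1H, 1O → 0 − 1 + 1 = 0
C4: 3C, 1H → 0 − 1 = -1
C5: 2C, 1H, 1Mg → 0 − 1 − 1 = -2
2 carbons (C4, C5) meet the condition.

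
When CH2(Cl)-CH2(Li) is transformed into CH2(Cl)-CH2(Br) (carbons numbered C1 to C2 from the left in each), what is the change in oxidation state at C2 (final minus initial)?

Before: C2 has 1 bond to C, 2 bonds to H, 1 bond to Li → oxidation state -3.
After: C2 has 1 bond to C, 2 bonds to H, 1 bond to Br → oxidation state -1.
Δ = -1 − (-3) = +2, so this is an oxidation at C2.

+2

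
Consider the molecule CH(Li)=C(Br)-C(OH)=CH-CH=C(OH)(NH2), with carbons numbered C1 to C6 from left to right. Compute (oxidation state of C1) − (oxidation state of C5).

C1: 2C, 1H, 1Li → 0 − 1 − 1 = -2
C5: 3C, 1H → 0 − 1 = -1
Difference: -2 − (-1) = -1.

-1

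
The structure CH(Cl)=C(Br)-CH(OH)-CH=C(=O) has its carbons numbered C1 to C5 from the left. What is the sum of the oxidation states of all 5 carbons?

Count +1 for every bond to an atom more electronegative than carbon and −1 for every bond to one less electronegative; C–C bonds are 0. Tallying each carbon:
C1: 2C, 1H, 1Cl → 0 − 1 + 1 = 0
C2: 3C, 1Br → 0 + 1 = +1
C3: 2C, 1H, 1O → 0 − 1 + 1 = 0
C4: 3C, 1H → 0 − 1 = -1
C5: 2C, 2O → 0 + 2 = +2
Sum = 0 + 1 + 0 − 1 + 2 = +2.

+2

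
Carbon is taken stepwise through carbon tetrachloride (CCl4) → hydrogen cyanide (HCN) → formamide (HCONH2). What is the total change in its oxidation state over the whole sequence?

Carbon oxidation states along the series — carbon tetrachloride: +4, hydrogen cyanide: +2, formamide: +2.
Net change = +2 − (+4) = -2.

-2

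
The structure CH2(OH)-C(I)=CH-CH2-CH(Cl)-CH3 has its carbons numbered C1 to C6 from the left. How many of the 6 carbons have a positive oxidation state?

1

Tallying each carbon's bonds:
C1: 1C, 2H, 1O → 0 − 2 + 1 = -1
C2: 3C, 1I → 0 + 1 = +1
C3: 3C, 1H → 0 − 1 = -1
C4: 2C, 2H → 0 − 2 = -2
C5: 2C, 1H, 1Cl → 0 − 1 + 1 = 0
C6: 1C, 3H → 0 − 3 = -3
1 carbon (C2) meets the condition.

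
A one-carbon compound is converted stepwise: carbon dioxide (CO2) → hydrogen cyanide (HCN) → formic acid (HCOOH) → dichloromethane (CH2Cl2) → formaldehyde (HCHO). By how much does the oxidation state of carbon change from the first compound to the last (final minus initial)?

Carbon oxidation states along the series — carbon dioxide: +4, hydrogen cyanide: +2, formic acid: +2, dichloromethane: 0, formaldehyde: 0.
Net change = 0 − (+4) = -4.

-4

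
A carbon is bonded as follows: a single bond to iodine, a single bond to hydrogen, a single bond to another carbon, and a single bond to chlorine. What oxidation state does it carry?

The carbon has one bond to C (0), one bond to Cl (+1), one bond to I (+1), one bond to H (-1).
Oxidation state = 0 + 1 + 1 − 1 = +1.

+1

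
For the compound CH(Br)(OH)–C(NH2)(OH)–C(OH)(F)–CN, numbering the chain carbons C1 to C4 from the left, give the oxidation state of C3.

Assign +1 per bond to O/N/halogen, −1 per bond to H or an electropositive element, and 0 per bond to carbon.
C3 has one bond to C (0), one bond to C (0), one bond to O (+1), one bond to F (+1).
Oxidation state = 0 + 0 + 1 + 1 = +2.

+2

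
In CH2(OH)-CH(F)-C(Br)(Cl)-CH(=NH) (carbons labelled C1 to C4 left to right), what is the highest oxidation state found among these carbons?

Each bond to a more electronegative atom (O, N, halogen) counts +1, each bond to a less electronegative atom (H, metal, B, Si) counts −1, and each C–C bond counts 0. Tallying each carbon:
C1: 1C, 2H, 1O → 0 − 2 + 1 = -1
C2: 2C, 1H, 1F → 0 − 1 + 1 = 0
C3: 2C, 1Cl, 1Br → 0 + 1 + 1 = +2
C4: 1C, 1H, 2N → 0 − 1 + 2 = +1
The highest value is +2.

+2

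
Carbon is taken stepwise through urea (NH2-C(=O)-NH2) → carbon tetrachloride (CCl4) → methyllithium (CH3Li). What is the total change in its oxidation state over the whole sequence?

-8

Carbon oxidation states along the series — urea: +4, carbon tetrachloride: +4, methyllithium: -4.
Net change = -4 − (+4) = -8.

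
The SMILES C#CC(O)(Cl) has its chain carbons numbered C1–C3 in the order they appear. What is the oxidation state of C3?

Count +1 for every bond to an atom more electronegative than carbon and −1 for every bond to one less electronegative; C–C bonds are 0.
C3 has one bond to C (0), one bond to O (+1), one bond to H (-1), one bond to Cl (+1).
Oxidation state = 0 + 1 − 1 + 1 = +1.

+1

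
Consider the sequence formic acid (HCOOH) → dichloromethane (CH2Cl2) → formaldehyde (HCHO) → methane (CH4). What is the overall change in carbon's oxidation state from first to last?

Carbon oxidation states along the series — formic acid: +2, dichloromethane: 0, formaldehyde: 0, methane: -4.
Net change = -4 − (+2) = -6.

-6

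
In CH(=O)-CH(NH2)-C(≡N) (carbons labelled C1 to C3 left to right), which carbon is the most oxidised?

C3

Tallying each carbon's bonds:
C1: 1C, 1H, 2O → 0 − 1 + 2 = +1
C2: 2C, 1H, 1N → 0 − 1 + 1 = 0
C3: 1C, 3N → 0 + 3 = +3
The most oxidised carbon is C3 at +3.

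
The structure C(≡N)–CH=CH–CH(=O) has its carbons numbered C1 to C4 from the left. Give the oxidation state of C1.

Each bond to a more electronegative atom (O, N, halogen) counts +1, each bond to a less electronegative atom (H, metal, B, Si) counts −1, and each C–C bond counts 0.
C1 has one bond to C (0), a triple bond to N (3×+1 = +3).
Oxidation state = 0 + 3 = +3.

+3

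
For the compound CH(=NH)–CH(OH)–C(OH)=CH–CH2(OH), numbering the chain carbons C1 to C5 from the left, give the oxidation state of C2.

Each bond to a more electronegative atom (O, N, halogen) counts +1, each bond to a less electronegative atom (H, metal, B, Si) counts −1, and each C–C bond counts 0.
C2 has one bond to C (0), one bond to C (0), one bond to O (+1), one bond to H (-1).
Oxidation state = 0 + 0 + 1 − 1 = 0.

0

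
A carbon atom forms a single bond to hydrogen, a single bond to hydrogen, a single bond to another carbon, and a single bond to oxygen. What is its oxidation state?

Bonds to more-electronegative neighbours contribute +1 each, bonds to H or metals contribute −1 each, and C–C bonds contribute 0.
The carbon has one bond to C (0), one bond to H (-1), one bond to H (-1), one bond to O (+1).
Oxidation state = 0 − 1 − 1 + 1 = -1.

-1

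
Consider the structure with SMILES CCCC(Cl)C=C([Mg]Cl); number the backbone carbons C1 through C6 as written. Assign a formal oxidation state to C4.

C4 has one bond to C (0), one bond to C (0), one bond to Cl (+1), one bond to H (-1).
Oxidation state = 0 + 0 + 1 − 1 = 0.

0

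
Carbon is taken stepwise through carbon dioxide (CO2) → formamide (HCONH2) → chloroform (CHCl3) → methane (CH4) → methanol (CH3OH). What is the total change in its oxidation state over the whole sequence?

-6

Carbon oxidation states along the series — carbon dioxide: +4, formamide: +2, chloroform: +2, methane: -4, methanol: -2.
Net change = -2 − (+4) = -6.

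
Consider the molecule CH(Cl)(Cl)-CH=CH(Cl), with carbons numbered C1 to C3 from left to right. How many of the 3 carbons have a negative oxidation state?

Tallying each carbon's bonds:
C1: 1C, 1H, 2Cl → 0 − 1 + 2 = +1
C2: 3C, 1H → 0 − 1 = -1
C3: 2C, 1H, 1Cl → 0 − 1 + 1 = 0
1 carbon (C2) meets the condition.

1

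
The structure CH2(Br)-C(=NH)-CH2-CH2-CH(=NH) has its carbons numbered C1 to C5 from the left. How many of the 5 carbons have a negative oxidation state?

3

Bonds to more-electronegative neighbours contribute +1 each, bonds to H or metals contribute −1 each, and C–C bonds contribute 0. Tallying each carbon:
C1: 1C, 2H, 1Br → 0 − 2 + 1 = -1
C2: 2C, 2N → 0 + 2 = +2
C3: 2C, 2H → 0 − 2 = -2
C4: 2C, 2H → 0 − 2 = -2
C5: 1C, 1H, 2N → 0 − 1 + 2 = +1
3 carbons (C1, C3, C4) meet the condition.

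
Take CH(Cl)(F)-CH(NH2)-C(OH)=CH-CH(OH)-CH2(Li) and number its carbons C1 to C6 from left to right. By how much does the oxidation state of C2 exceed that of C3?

C2: 2C, 1H, 1N → 0 − 1 + 1 = 0
C3: 3C, 1O → 0 + 1 = +1
Difference: 0 − (+1) = -1.

-1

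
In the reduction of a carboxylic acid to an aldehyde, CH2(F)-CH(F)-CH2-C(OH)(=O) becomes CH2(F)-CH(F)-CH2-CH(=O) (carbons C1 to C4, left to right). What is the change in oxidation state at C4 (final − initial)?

Before: C4 has 1 bond to C, 3 bonds to O → oxidation state +3.
After: C4 has 1 bond to C, 1 bond to H, 2 bonds to O → oxidation state +1.
Δ = +1 − (+3) = -2, so this is a reduction at C4.

-2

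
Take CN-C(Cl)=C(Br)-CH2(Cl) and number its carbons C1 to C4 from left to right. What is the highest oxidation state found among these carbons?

+3

Tallying each carbon's bonds:
C1: 1C, 3N → 0 + 3 = +3
C2: 3C, 1Cl → 0 + 1 = +1
C3: 3C, 1Br → 0 + 1 = +1
C4: 1C, 2H, 1Cl → 0 − 2 + 1 = -1
The highest value is +3.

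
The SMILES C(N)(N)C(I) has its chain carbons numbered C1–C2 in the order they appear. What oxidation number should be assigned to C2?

-1

Count +1 for every bond to an atom more electronegative than carbon and −1 for every bond to one less electronegative; C–C bonds are 0.
C2 has one bond to C (0), one bond to I (+1), one bond to H (-1), one bond to H (-1).
Oxidation state = 0 + 1 − 1 − 1 = -1.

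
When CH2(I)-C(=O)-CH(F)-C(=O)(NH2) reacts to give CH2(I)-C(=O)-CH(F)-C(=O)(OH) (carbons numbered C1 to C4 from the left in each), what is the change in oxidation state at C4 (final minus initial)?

Before: C4 has 1 bond to C, 2 bonds to O, 1 bond to N → oxidation state +3.
After: C4 has 1 bond to C, 3 bonds to O → oxidation state +3.
Δ = +3 − (+3) = 0, so no net redox change at C4.

0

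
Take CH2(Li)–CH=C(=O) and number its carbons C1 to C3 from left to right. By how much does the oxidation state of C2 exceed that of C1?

+2

C2: 3C, 1H → 0 − 1 = -1
C1: 1C, 2H, 1Li → 0 − 2 − 1 = -3
Difference: -1 − (-3) = +2.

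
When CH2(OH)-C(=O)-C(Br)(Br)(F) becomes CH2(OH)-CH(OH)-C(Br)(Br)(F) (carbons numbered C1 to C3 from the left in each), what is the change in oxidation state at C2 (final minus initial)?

-2

Before: C2 has 2 bonds to C, 2 bonds to O → oxidation state +2.
After: C2 has 2 bonds to C, 1 bond to H, 1 bond to O → oxidation state 0.
Δ = 0 − (+2) = -2, so this is a reduction at C2.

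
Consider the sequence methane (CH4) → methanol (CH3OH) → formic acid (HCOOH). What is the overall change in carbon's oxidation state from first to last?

Carbon oxidation states along the series — methane: -4, methanol: -2, formic acid: +2.
Net change = +2 − (-4) = +6.

+6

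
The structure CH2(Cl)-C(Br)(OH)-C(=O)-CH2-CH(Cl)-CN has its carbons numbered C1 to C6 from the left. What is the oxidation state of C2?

+2

C2 has one bond to C (0), one bond to C (0), one bond to Br (+1), one bond to O (+1).
Oxidation state = 0 + 0 + 1 + 1 = +2.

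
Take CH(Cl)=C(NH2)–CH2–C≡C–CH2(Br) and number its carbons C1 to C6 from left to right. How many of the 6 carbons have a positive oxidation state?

1

Tallying each carbon's bonds:
C1: 2C, 1H, 1Cl → 0 − 1 + 1 = 0
C2: 3C, 1N → 0 + 1 = +1
C3: 2C, 2H → 0 − 2 = -2
C4: 4C → 0 = 0
C5: 4C → 0 = 0
C6: 1C, 2H, 1Br → 0 − 2 + 1 = -1
1 carbon (C2) meets the condition.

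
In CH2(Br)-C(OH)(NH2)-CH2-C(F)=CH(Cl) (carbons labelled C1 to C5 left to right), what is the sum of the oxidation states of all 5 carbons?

Tallying each carbon's bonds:
C1: 1C, 2H, 1Br → 0 − 2 + 1 = -1
C2: 2C, 1O, 1N → 0 + 1 + 1 = +2
C3: 2C, 2H → 0 − 2 = -2
C4: 3C, 1F → 0 + 1 = +1
C5: 2C, 1H, 1Cl → 0 − 1 + 1 = 0
Sum = -1 + 2 − 2 + 1 + 0 = 0.

0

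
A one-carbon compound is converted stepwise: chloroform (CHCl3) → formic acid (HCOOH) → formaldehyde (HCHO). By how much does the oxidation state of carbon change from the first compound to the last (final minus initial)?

-2

Carbon oxidation states along the series — chloroform: +2, formic acid: +2, formaldehyde: 0.
Net change = 0 − (+2) = -2.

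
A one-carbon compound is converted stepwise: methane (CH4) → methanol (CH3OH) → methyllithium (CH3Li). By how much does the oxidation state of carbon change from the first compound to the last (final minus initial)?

Carbon oxidation states along the series — methane: -4, methanol: -2, methyllithium: -4.
Net change = -4 − (-4) = 0.

0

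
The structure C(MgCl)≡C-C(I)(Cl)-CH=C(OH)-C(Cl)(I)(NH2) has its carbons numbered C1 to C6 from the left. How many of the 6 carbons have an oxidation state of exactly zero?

1

Tallying each carbon's bonds:
C1: 3C, 1Mg → 0 − 1 = -1
C2: 4C → 0 = 0
C3: 2C, 1Cl, 1I → 0 + 1 + 1 = +2
C4: 3C, 1H → 0 − 1 = -1
C5: 3C, 1O → 0 + 1 = +1
C6: 1C, 1N, 1Cl, 1I → 0 + 1 + 1 + 1 = +3
1 carbon (C2) meets the condition.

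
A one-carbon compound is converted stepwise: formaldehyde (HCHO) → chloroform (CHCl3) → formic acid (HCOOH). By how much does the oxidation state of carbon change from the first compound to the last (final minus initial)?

+2

Carbon oxidation states along the series — formaldehyde: 0, chloroform: +2, formic acid: +2.
Net change = +2 − (0) = +2.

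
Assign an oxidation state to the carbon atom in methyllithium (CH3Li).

The carbon has one bond to H (-1), one bond to H (-1), one bond to H (-1), one bond to Li (-1).
Oxidation state = -1 − 1 − 1 − 1 = -4.

-4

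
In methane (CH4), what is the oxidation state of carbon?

Count +1 for every bond to an atom more electronegative than carbon and −1 for every bond to one less electronegative; C–C bonds are 0.
The carbon has one bond to H (-1), one bond to H (-1), one bond to H (-1), one bond to H (-1).
Oxidation state = -1 − 1 − 1 − 1 = -4.

-4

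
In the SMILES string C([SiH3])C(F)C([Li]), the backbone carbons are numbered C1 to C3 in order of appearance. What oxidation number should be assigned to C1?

C1 has one bond to C (0), one bond to H (-1), one bond to H (-1), one bond to Si (-1).
Oxidation state = 0 − 1 − 1 − 1 = -3.

-3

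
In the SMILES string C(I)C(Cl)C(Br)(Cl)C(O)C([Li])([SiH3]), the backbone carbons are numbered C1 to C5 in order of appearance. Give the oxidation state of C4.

C4 has one bond to C (0), one bond to C (0), one bond to H (-1), one bond to O (+1).
Oxidation state = 0 + 0 − 1 + 1 = 0.

0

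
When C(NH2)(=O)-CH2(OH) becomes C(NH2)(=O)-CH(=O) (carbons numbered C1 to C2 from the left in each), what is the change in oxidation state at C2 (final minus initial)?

Before: C2 has 1 bond to C, 2 bonds to H, 1 bond to O → oxidation state -1.
After: C2 has 1 bond to C, 1 bond to H, 2 bonds to O → oxidation state +1.
Δ = +1 − (-1) = +2, so this is an oxidation at C2.

+2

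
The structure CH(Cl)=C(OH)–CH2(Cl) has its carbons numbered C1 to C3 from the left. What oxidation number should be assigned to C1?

0

C1 has a double bond to C (2×0 = 0), one bond to Cl (+1), one bond to H (-1).
Oxidation state = 0 + 1 − 1 = 0.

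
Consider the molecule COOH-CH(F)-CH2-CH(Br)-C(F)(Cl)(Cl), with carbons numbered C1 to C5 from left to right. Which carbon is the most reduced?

C3

Tallying each carbon's bonds:
C1: 1C, 3O → 0 + 3 = +3
C2: 2C, 1H, 1F → 0 − 1 + 1 = 0
C3: 2C, 2H → 0 − 2 = -2
C4: 2C, 1H, 1Br → 0 − 1 + 1 = 0
C5: 1C, 1F, 2Cl → 0 + 1 + 2 = +3
The most reduced carbon is C3 at -2.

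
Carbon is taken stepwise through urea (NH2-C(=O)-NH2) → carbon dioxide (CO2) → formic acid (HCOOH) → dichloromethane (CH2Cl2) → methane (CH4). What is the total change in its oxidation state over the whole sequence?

-8

Carbon oxidation states along the series — urea: +4, carbon dioxide: +4, formic acid: +2, dichloromethane: 0, methane: -4.
Net change = -4 − (+4) = -8.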